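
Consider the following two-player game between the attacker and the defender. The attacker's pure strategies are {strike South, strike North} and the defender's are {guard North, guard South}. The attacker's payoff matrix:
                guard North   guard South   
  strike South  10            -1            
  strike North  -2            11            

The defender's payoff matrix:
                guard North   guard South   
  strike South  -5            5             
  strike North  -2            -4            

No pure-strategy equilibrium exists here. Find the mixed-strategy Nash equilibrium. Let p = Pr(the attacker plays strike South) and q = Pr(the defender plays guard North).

p = 1/6, q = 1/2

The defender's indifference between guard North and guard South determines the attacker's mixing probability p:
  the defender's payoff to guard North: p·(-5) + (1−p)·(-2) = -3p - 2
  the defender's payoff to guard South: p·5 + (1−p)·(-4) = 9p - 4
  -3p - 2 = 9p - 4  ⇒  -12p = -2  ⇒  p = 1/6.
Set the attacker's expected payoff from strike South equal to that from strike North:
  the attacker's expected payoff from strike South: q·10 + (1−q)·(-1) = 11q - 1
  the attacker's expected payoff from strike North: q·(-2) + (1−q)·11 = -13q + 11
  11q - 1 = -13q + 11  ⇒  24q = 12  ⇒  q = 1/2.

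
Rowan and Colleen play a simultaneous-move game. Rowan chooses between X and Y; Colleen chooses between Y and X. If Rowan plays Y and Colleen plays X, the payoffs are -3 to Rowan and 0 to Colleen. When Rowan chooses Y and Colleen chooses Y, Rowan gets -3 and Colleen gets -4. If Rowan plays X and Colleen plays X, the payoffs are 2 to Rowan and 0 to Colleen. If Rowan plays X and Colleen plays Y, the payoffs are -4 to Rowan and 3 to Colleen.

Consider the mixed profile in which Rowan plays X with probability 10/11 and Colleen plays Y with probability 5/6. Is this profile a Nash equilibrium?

No

Given Rowan's mix p = 10/11, Colleen's payoff from Y is 26/11 but from X is 0. Colleen strictly prefers Y, so Colleen would not mix.
So the proposed profile is not a Nash equilibrium.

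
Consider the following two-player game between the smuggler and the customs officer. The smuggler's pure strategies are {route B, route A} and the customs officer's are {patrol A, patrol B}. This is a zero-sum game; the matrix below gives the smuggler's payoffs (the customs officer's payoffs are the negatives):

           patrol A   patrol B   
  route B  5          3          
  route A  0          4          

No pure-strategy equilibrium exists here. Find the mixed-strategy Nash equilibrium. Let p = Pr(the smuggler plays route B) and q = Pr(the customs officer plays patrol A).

The customs officer's indifference between patrol A and patrol B determines the smuggler's mixing probability p:
  the customs officer's payoff to patrol A: p·(-5) + (1−p)·0 = -5p
  the customs officer's payoff to patrol B: p·(-3) + (1−p)·(-4) = p - 4
  -5p = p - 4  ⇒  -6p = -4  ⇒  p = 2/3.
Set the smuggler's expected payoff from route B equal to that from route A:
  the smuggler's payoff to route B: q·5 + (1−q)·3 = 2q + 3
  the smuggler's payoff to route A: q·0 + (1−q)·4 = -4q + 4
  2q + 3 = -4q + 4  ⇒  6q = 1  ⇒  q = 1/6.

p = 2/3, q = 1/6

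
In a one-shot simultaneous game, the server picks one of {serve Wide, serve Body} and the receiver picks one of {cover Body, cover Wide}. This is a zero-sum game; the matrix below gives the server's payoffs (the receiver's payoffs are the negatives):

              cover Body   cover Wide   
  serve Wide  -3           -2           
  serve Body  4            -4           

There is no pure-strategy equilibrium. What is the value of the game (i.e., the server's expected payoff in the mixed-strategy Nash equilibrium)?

v = -20/9

The receiver's mix must leave the server indifferent between serve Wide and serve Body.
  the server's expected payoff from serve Wide: q·(-3) + (1−q)·(-2) = -q - 2
  the server's expected payoff from serve Body: q·4 + (1−q)·(-4) = 8q - 4
  -q - 2 = 8q - 4  ⇒  -9q = -2  ⇒  q = 2/9.
The value is the server's expected payoff against this mix (using serve Wide): (2/9)·(-3) + (7/9)·(-2) = -20/9.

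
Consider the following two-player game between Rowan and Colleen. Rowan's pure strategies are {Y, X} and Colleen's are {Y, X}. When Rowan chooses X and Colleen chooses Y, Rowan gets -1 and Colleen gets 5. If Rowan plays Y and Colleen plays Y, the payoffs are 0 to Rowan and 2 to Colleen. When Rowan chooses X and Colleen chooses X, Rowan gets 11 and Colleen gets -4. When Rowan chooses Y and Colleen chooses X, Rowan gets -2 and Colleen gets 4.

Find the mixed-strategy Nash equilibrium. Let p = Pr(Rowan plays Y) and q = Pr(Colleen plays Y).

For Colleen to be willing to mix, Colleen must be indifferent between Y and X, which pins down Rowan's mix.
  Colleen's payoff to Y: p·2 + (1−p)·5 = -3p + 5
  Colleen's payoff to X: p·4 + (1−p)·(-4) = 8p - 4
  -3p + 5 = 8p - 4  ⇒  -11p = -9  ⇒  p = 9/11.
For Rowan to be willing to mix, Rowan must be indifferent between Y and X, which pins down Colleen's mix.
  Rowan's expected payoff from Y: q·0 + (1−q)·(-2) = 2q - 2
  Rowan's expected payoff from X: q·(-1) + (1−q)·11 = -12q + 11
  2q - 2 = -12q + 11  ⇒  14q = 13  ⇒  q = 13/14.

p = 9/11, q = 13/14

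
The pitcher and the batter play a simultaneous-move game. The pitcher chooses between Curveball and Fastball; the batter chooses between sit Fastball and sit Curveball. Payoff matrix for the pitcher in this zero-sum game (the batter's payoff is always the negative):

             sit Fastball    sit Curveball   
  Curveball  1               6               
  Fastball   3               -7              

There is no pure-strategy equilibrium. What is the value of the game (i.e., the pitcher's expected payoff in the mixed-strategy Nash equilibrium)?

v = 5/3

For the pitcher to be willing to mix, the pitcher must be indifferent between Curveball and Fastball, which pins down the batter's mix.
  the pitcher's expected payoff from Curveball: q·1 + (1−q)·6 = -5q + 6
  the pitcher's expected payoff from Fastball: q·3 + (1−q)·(-7) = 10q - 7
  -5q + 6 = 10q - 7  ⇒  -15q = -13  ⇒  q = 13/15.
The value is the pitcher's expected payoff against this mix (using Curveball): (13/15)·1 + (2/15)·6 = 5/3.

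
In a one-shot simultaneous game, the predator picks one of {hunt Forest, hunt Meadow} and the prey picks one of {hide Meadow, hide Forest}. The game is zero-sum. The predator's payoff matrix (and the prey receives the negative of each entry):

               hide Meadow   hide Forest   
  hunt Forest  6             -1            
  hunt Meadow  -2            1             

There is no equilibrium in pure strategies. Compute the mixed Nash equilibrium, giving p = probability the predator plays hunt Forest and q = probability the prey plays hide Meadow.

For the prey to be willing to mix, the prey must be indifferent between hide Meadow and hide Forest, which pins down the predator's mix.
  the prey's expected payoff from hide Meadow: p·(-6) + (1−p)·2 = -8p + 2
  the prey's expected payoff from hide Forest: p·1 + (1−p)·(-1) = 2p - 1
  -8p + 2 = 2p - 1  ⇒  -10p = -3  ⇒  p = 3/10.
Set the predator's expected payoff from hunt Forest equal to that from hunt Meadow:
  the predator's expected payoff from hunt Forest: q·6 + (1−q)·(-1) = 7q - 1
  the predator's expected payoff from hunt Meadow: q·(-2) + (1−q)·1 = -3q + 1
  7q - 1 = -3q + 1  ⇒  10q = 2  ⇒  q = 1/5.

p = 3/10, q = 1/5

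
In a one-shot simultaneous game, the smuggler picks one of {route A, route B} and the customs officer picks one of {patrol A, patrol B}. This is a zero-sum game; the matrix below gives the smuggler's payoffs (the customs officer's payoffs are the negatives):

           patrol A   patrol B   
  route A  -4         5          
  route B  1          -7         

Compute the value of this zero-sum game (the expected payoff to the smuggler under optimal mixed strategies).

Set the smuggler's expected payoff from route A equal to that from route B:
  the smuggler's expected payoff from route A: q·(-4) + (1−q)·5 = -9q + 5
  the smuggler's expected payoff from route B: q·1 + (1−q)·(-7) = 8q - 7
  -9q + 5 = 8q - 7  ⇒  -17q = -12  ⇒  q = 12/17.
The value is the smuggler's expected payoff against this mix (using route A): (12/17)·(-4) + (5/17)·5 = -23/17.

v = -23/17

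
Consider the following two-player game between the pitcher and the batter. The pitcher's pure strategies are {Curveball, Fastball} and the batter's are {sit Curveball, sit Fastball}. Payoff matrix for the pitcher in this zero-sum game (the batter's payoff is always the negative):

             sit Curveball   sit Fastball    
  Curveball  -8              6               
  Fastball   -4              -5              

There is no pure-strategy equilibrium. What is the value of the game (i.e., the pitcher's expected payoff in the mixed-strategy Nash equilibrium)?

v = -64/15

For the pitcher to be willing to mix, the pitcher must be indifferent between Curveball and Fastball, which pins down the batter's mix.
  the pitcher's payoff to Curveball: q·(-8) + (1−q)·6 = -14q + 6
  the pitcher's payoff to Fastball: q·(-4) + (1−q)·(-5) = q - 5
  -14q + 6 = q - 5  ⇒  -15q = -11  ⇒  q = 11/15.
The value is the pitcher's expected payoff against this mix (using Curveball): (11/15)·(-8) + (4/15)·6 = -64/15.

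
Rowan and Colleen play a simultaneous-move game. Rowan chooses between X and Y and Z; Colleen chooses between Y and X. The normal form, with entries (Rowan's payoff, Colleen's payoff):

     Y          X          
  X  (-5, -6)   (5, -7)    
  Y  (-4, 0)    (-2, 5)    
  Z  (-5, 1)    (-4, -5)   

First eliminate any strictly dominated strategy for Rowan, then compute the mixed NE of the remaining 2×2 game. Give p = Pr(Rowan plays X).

Rowan's strategy Z is strictly dominated by Y: -4 > -5 and -2 > -4. Eliminate Z.
In a mixed equilibrium Colleen is indifferent between Y and X; this condition fixes p.
  Colleen's expected payoff from Y: p·(-6) + (1−p)·0 = -6p
  Colleen's expected payoff from X: p·(-7) + (1−p)·5 = -12p + 5
  -6p = -12p + 5  ⇒  6p = 5  ⇒  p = 5/6.

p = 5/6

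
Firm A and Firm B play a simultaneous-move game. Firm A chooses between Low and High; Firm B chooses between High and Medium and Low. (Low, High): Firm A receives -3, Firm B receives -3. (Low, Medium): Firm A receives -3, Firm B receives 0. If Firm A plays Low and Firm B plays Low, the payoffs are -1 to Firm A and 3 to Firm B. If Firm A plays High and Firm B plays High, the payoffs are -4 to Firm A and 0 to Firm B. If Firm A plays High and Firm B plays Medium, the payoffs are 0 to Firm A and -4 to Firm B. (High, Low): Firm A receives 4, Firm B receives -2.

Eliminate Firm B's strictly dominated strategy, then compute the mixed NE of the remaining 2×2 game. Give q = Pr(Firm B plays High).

Firm B's strategy Medium is strictly dominated by Low: 3 > 0 and -2 > -4. Eliminate Medium.
Set Firm A's expected payoff from Low equal to that from High:
  Firm A's expected payoff from Low: q·(-3) + (1−q)·(-1) = -2q - 1
  Firm A's expected payoff from High: q·(-4) + (1−q)·4 = -8q + 4
  -2q - 1 = -8q + 4  ⇒  6q = 5  ⇒  q = 5/6.

q = 5/6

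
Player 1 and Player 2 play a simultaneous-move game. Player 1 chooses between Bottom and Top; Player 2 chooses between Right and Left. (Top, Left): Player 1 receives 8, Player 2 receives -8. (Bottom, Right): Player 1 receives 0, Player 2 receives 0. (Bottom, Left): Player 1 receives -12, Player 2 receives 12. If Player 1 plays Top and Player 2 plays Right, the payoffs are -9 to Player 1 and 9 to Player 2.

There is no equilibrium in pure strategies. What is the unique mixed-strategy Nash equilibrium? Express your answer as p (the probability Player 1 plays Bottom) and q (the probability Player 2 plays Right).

In a mixed equilibrium Player 2 is indifferent between Right and Left; this condition fixes p.
  Player 2's payoff to Right: p·0 + (1−p)·9 = -9p + 9
  Player 2's payoff to Left: p·12 + (1−p)·(-8) = 20p - 8
  -9p + 9 = 20p - 8  ⇒  -29p = -17  ⇒  p = 17/29.
In a mixed equilibrium Player 1 is indifferent between Bottom and Top; this condition fixes q.
  Player 1's expected payoff from Bottom: q·0 + (1−q)·(-12) = 12q - 12
  Player 1's expected payoff from Top: q·(-9) + (1−q)·8 = -17q + 8
  12q - 12 = -17q + 8  ⇒  29q = 20  ⇒  q = 20/29.

p = 17/29, q = 20/29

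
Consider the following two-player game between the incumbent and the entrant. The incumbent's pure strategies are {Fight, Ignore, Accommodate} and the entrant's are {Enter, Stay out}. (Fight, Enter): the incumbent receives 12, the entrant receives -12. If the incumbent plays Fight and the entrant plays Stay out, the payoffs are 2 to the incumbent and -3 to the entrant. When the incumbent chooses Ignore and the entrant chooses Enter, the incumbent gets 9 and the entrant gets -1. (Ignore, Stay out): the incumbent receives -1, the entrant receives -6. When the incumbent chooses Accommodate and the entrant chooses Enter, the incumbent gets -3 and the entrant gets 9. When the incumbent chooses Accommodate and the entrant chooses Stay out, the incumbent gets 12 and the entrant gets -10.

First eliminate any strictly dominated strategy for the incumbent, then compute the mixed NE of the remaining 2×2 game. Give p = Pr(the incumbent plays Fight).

p = 19/28

The incumbent's strategy Ignore is strictly dominated by Fight: 12 > 9 and 2 > -1. Eliminate Ignore.
For the entrant to be willing to mix, the entrant must be indifferent between Enter and Stay out, which pins down the incumbent's mix.
  the entrant's expected payoff from Enter: p·(-12) + (1−p)·9 = -21p + 9
  the entrant's expected payoff from Stay out: p·(-3) + (1−p)·(-10) = 7p - 10
  -21p + 9 = 7p - 10  ⇒  -28p = -19  ⇒  p = 19/28.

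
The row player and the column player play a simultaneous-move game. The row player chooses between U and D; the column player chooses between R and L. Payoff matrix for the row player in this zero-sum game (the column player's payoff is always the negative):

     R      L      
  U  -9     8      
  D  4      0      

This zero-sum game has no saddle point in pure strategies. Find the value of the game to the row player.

Set the row player's expected payoff from U equal to that from D:
  the row player's payoff from U: q·(-9) + (1−q)·8 = -17q + 8
  the row player's payoff from D: q·4 + (1−q)·0 = 4q
  -17q + 8 = 4q  ⇒  -21q = -8  ⇒  q = 8/21.
The value is the row player's expected payoff against this mix (using U): (8/21)·(-9) + (13/21)·8 = 32/21.

v = 32/21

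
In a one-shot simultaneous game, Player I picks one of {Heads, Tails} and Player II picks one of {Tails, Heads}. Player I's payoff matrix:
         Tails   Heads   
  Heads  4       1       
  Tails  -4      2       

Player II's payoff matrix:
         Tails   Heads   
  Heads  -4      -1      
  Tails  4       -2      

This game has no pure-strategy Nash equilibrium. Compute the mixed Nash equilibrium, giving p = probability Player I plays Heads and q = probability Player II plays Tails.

p = 2/3, q = 1/9

For Player II to be willing to mix, Player II must be indifferent between Tails and Heads, which pins down Player I's mix.
  Player II's payoff from Tails: p·(-4) + (1−p)·4 = -8p + 4
  Player II's payoff from Heads: p·(-1) + (1−p)·(-2) = p - 2
  -8p + 4 = p - 2  ⇒  -9p = -6  ⇒  p = 2/3.
In a mixed equilibrium Player I is indifferent between Heads and Tails; this condition fixes q.
  Player I's payoff from Heads: q·4 + (1−q)·1 = 3q + 1
  Player I's payoff from Tails: q·(-4) + (1−q)·2 = -6q + 2
  3q + 1 = -6q + 2  ⇒  9q = 1  ⇒  q = 1/9.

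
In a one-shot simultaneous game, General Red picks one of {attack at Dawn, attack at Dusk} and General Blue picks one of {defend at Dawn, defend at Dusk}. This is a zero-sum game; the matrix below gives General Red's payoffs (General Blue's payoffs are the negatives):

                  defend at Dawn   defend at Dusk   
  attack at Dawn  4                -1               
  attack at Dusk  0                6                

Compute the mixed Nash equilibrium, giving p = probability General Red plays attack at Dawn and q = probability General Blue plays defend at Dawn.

p = 6/11, q = 7/11

General Blue's indifference between defend at Dawn and defend at Dusk determines General Red's mixing probability p:
  General Blue's expected payoff from defend at Dawn: p·(-4) + (1−p)·0 = -4p
  General Blue's expected payoff from defend at Dusk: p·1 + (1−p)·(-6) = 7p - 6
  -4p = 7p - 6  ⇒  -11p = -6  ⇒  p = 6/11.
Set General Red's expected payoff from attack at Dawn equal to that from attack at Dusk:
  General Red's payoff to attack at Dawn: q·4 + (1−q)·(-1) = 5q - 1
  General Red's payoff to attack at Dusk: q·0 + (1−q)·6 = -6q + 6
  5q - 1 = -6q + 6  ⇒  11q = 7  ⇒  q = 7/11.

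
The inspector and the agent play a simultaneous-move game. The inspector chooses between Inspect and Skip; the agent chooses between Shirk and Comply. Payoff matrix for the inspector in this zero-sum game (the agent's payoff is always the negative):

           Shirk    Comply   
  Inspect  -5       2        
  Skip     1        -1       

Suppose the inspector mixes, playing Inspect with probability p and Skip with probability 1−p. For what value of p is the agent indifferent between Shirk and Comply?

p = 2/9

In a mixed equilibrium the agent is indifferent between Shirk and Comply; this condition fixes p.
  the agent's payoff from Shirk: p·5 + (1−p)·(-1) = 6p - 1
  the agent's payoff from Comply: p·(-2) + (1−p)·1 = -3p + 1
  6p - 1 = -3p + 1  ⇒  9p = 2  ⇒  p = 2/9.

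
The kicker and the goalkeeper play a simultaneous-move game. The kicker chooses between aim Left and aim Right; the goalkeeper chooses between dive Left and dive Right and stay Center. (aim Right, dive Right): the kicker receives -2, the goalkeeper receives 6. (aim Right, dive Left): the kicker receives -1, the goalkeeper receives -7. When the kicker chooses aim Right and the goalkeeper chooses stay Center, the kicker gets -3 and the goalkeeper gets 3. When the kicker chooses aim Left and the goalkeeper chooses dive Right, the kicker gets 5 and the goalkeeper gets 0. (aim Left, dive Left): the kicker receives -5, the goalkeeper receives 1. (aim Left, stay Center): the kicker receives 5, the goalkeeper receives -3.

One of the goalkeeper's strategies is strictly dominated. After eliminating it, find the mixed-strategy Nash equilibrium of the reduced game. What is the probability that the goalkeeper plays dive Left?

q = 7/11

The goalkeeper's strategy stay Center is strictly dominated by dive Right: 0 > -3 and 6 > 3. Eliminate stay Center.
For the kicker to be willing to mix, the kicker must be indifferent between aim Left and aim Right, which pins down the goalkeeper's mix.
  the kicker's expected payoff from aim Left: q·(-5) + (1−q)·5 = -10q + 5
  the kicker's expected payoff from aim Right: q·(-1) + (1−q)·(-2) = q - 2
  -10q + 5 = q - 2  ⇒  -11q = -7  ⇒  q = 7/11.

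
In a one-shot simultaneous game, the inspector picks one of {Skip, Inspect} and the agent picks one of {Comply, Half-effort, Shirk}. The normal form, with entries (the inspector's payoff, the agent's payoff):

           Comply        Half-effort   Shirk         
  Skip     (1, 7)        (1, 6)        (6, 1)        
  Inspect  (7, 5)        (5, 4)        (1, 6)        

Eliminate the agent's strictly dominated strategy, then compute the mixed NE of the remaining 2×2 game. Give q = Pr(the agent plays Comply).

q = 5/11

The agent's strategy Half-effort is strictly dominated by Comply: 7 > 6 and 5 > 4. Eliminate Half-effort.
For the inspector to be willing to mix, the inspector must be indifferent between Skip and Inspect, which pins down the agent's mix.
  the inspector's expected payoff from Skip: q·1 + (1−q)·6 = -5q + 6
  the inspector's expected payoff from Inspect: q·7 + (1−q)·1 = 6q + 1
  -5q + 6 = 6q + 1  ⇒  -11q = -5  ⇒  q = 5/11.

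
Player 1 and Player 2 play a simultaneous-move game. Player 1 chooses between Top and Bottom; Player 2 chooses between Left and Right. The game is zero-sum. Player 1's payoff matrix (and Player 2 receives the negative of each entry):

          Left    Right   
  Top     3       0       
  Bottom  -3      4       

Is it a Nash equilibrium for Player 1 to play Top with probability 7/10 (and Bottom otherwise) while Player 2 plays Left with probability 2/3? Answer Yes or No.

Given Player 2's mix q = 2/3, Player 1's payoff from Top is 2 but from Bottom is -2/3. Player 1 strictly prefers Top, so Player 1 would not mix.
So the proposed profile is not a Nash equilibrium.

No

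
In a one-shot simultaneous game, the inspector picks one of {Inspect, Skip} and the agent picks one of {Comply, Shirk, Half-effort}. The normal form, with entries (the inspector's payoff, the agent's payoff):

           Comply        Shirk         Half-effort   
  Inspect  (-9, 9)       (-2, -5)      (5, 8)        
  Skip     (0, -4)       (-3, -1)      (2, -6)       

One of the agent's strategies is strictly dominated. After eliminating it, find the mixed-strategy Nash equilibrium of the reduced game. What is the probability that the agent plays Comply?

The agent's strategy Half-effort is strictly dominated by Comply: 9 > 8 and -4 > -6. Eliminate Half-effort.
Set the inspector's expected payoff from Inspect equal to that from Skip:
  the inspector's expected payoff from Inspect: q·(-9) + (1−q)·(-2) = -7q - 2
  the inspector's expected payoff from Skip: q·0 + (1−q)·(-3) = 3q - 3
  -7q - 2 = 3q - 3  ⇒  -10q = -1  ⇒  q = 1/10.

q = 1/10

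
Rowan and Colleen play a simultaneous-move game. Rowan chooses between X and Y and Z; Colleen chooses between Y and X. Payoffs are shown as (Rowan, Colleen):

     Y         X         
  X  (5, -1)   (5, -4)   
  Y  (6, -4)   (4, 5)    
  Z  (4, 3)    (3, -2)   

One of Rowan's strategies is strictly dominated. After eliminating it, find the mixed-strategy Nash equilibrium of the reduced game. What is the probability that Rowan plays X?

p = 3/4

Rowan's strategy Z is strictly dominated by Y: 6 > 4 and 4 > 3. Eliminate Z.
Set Colleen's expected payoff from Y equal to that from X:
  Colleen's payoff from Y: p·(-1) + (1−p)·(-4) = 3p - 4
  Colleen's payoff from X: p·(-4) + (1−p)·5 = -9p + 5
  3p - 4 = -9p + 5  ⇒  12p = 9  ⇒  p = 3/4.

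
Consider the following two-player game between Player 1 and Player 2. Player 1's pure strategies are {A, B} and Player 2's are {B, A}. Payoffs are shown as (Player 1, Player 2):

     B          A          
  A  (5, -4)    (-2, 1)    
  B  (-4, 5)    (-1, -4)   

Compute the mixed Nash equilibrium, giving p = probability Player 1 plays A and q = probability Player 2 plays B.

p = 9/14, q = 1/10

In a mixed equilibrium Player 2 is indifferent between B and A; this condition fixes p.
  Player 2's payoff from B: p·(-4) + (1−p)·5 = -9p + 5
  Player 2's payoff from A: p·1 + (1−p)·(-4) = 5p - 4
  -9p + 5 = 5p - 4  ⇒  -14p = -9  ⇒  p = 9/14.
Player 2's mix must leave Player 1 indifferent between A and B.
  Player 1's expected payoff from A: q·5 + (1−q)·(-2) = 7q - 2
  Player 1's expected payoff from B: q·(-4) + (1−q)·(-1) = -3q - 1
  7q - 2 = -3q - 1  ⇒  10q = 1  ⇒  q = 1/10.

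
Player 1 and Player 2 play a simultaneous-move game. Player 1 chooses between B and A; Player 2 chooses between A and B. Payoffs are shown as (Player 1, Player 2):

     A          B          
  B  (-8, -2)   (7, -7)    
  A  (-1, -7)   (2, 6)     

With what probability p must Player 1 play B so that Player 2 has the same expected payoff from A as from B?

p = 13/18

Set Player 2's expected payoff from A equal to that from B:
  Player 2's payoff to A: p·(-2) + (1−p)·(-7) = 5p - 7
  Player 2's payoff to B: p·(-7) + (1−p)·6 = -13p + 6
  5p - 7 = -13p + 6  ⇒  18p = 13  ⇒  p = 13/18.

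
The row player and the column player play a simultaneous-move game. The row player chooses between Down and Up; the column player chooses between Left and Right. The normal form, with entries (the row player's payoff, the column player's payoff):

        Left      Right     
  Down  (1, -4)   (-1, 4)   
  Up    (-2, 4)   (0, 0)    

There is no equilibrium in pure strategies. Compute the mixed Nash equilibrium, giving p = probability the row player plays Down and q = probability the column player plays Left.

p = 1/3, q = 1/4

For the column player to be willing to mix, the column player must be indifferent between Left and Right, which pins down the row player's mix.
  the column player's payoff from Left: p·(-4) + (1−p)·4 = -8p + 4
  the column player's payoff from Right: p·4 + (1−p)·0 = 4p
  -8p + 4 = 4p  ⇒  -12p = -4  ⇒  p = 1/3.
For the row player to be willing to mix, the row player must be indifferent between Down and Up, which pins down the column player's mix.
  the row player's payoff from Down: q·1 + (1−q)·(-1) = 2q - 1
  the row player's payoff from Up: q·(-2) + (1−q)·0 = -2q
  2q - 1 = -2q  ⇒  4q = 1  ⇒  q = 1/4.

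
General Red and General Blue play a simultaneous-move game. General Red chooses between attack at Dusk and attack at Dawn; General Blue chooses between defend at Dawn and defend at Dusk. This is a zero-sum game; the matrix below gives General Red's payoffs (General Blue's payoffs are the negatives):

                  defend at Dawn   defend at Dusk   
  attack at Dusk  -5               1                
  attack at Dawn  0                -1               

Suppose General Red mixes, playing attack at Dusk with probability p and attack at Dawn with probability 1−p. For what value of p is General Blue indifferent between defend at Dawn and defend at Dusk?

p = 1/7

General Red's mix must leave General Blue indifferent between defend at Dawn and defend at Dusk.
  General Blue's payoff to defend at Dawn: p·5 + (1−p)·0 = 5p
  General Blue's payoff to defend at Dusk: p·(-1) + (1−p)·1 = -2p + 1
  5p = -2p + 1  ⇒  7p = 1  ⇒  p = 1/7.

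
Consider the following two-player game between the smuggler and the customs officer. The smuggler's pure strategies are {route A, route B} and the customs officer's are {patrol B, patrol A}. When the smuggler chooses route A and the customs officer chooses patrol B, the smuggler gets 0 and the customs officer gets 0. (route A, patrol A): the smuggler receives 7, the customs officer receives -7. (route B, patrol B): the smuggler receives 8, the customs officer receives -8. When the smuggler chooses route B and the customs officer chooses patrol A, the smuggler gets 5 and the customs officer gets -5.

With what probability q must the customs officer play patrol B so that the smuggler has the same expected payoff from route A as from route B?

The smuggler's indifference between route A and route B determines the customs officer's mixing probability q:
  the smuggler's expected payoff from route A: q·0 + (1−q)·7 = -7q + 7
  the smuggler's expected payoff from route B: q·8 + (1−q)·5 = 3q + 5
  -7q + 7 = 3q + 5  ⇒  -10q = -2  ⇒  q = 1/5.

q = 1/5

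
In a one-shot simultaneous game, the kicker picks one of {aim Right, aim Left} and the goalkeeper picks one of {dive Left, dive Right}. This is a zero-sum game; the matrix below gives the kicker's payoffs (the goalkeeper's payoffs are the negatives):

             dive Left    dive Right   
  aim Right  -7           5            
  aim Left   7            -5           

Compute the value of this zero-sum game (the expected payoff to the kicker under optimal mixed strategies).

In a mixed equilibrium the kicker is indifferent between aim Right and aim Left; this condition fixes q.
  the kicker's payoff to aim Right: q·(-7) + (1−q)·5 = -12q + 5
  the kicker's payoff to aim Left: q·7 + (1−q)·(-5) = 12q - 5
  -12q + 5 = 12q - 5  ⇒  -24q = -10  ⇒  q = 5/12.
The value is the kicker's expected payoff against this mix (using aim Right): (5/12)·(-7) + (7/12)·5 = 0.

v = 0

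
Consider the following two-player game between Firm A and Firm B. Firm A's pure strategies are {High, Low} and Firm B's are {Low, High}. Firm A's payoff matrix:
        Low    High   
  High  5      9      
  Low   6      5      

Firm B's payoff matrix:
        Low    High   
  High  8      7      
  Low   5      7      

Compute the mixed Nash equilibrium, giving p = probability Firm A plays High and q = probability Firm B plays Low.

p = 2/3, q = 4/5

Set Firm B's expected payoff from Low equal to that from High:
  Firm B's payoff to Low: p·8 + (1−p)·5 = 3p + 5
  Firm B's payoff to High: p·7 + (1−p)·7 = 7
  3p + 5 = 7  ⇒  3p = 2  ⇒  p = 2/3.
In a mixed equilibrium Firm A is indifferent between High and Low; this condition fixes q.
  Firm A's payoff from High: q·5 + (1−q)·9 = -4q + 9
  Firm A's payoff from Low: q·6 + (1−q)·5 = q + 5
  -4q + 9 = q + 5  ⇒  -5q = -4  ⇒  q = 4/5.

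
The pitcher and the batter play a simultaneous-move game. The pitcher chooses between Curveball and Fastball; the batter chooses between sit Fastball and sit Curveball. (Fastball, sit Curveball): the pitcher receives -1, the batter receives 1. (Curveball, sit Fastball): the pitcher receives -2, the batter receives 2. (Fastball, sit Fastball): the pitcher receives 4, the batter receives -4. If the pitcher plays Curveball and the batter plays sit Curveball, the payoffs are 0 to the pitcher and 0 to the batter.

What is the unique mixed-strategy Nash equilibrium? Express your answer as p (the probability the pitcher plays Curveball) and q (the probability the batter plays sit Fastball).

p = 5/7, q = 1/7

Set the batter's expected payoff from sit Fastball equal to that from sit Curveball:
  the batter's expected payoff from sit Fastball: p·2 + (1−p)·(-4) = 6p - 4
  the batter's expected payoff from sit Curveball: p·0 + (1−p)·1 = -p + 1
  6p - 4 = -p + 1  ⇒  7p = 5  ⇒  p = 5/7.
For the pitcher to be willing to mix, the pitcher must be indifferent between Curveball and Fastball, which pins down the batter's mix.
  the pitcher's payoff to Curveball: q·(-2) + (1−q)·0 = -2q
  the pitcher's payoff to Fastball: q·4 + (1−q)·(-1) = 5q - 1
  -2q = 5q - 1  ⇒  -7q = -1  ⇒  q = 1/7.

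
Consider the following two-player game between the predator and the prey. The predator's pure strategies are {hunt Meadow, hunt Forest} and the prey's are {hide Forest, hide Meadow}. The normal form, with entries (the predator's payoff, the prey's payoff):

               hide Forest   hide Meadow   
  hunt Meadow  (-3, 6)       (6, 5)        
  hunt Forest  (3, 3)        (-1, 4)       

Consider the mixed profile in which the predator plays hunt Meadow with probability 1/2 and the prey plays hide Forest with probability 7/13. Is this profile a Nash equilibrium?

Check the prey's indifference given the predator's mix p = 1/2:
  payoff from hide Forest = 9/2; payoff from hide Meadow = 9/2 — equal.
Check the predator's indifference given the prey's mix q = 7/13:
  payoff from hunt Meadow = 15/13; payoff from hunt Forest = 15/13 — equal.
Both players are indifferent, so neither can profitably deviate.

Yes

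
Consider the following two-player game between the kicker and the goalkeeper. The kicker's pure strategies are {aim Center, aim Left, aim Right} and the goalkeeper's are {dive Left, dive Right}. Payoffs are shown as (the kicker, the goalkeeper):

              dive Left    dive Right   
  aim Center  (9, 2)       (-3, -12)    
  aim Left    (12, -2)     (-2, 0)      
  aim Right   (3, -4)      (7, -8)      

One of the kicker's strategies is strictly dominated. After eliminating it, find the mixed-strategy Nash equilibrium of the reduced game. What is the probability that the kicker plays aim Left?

The kicker's strategy aim Center is strictly dominated by aim Left: 12 > 9 and -2 > -3. Eliminate aim Center.
For the goalkeeper to be willing to mix, the goalkeeper must be indifferent between dive Left and dive Right, which pins down the kicker's mix.
  the goalkeeper's payoff from dive Left: p·(-2) + (1−p)·(-4) = 2p - 4
  the goalkeeper's payoff from dive Right: p·0 + (1−p)·(-8) = 8p - 8
  2p - 4 = 8p - 8  ⇒  -6p = -4  ⇒  p = 2/3.

p = 2/3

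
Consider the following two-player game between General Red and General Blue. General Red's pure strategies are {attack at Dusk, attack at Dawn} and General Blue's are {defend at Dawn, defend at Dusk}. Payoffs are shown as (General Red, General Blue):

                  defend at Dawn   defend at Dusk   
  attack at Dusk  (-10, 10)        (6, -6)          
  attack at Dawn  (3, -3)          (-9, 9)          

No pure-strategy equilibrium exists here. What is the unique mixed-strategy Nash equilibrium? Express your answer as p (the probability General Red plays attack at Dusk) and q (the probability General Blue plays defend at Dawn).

p = 3/7, q = 15/28

For General Blue to be willing to mix, General Blue must be indifferent between defend at Dawn and defend at Dusk, which pins down General Red's mix.
  General Blue's payoff to defend at Dawn: p·10 + (1−p)·(-3) = 13p - 3
  General Blue's payoff to defend at Dusk: p·(-6) + (1−p)·9 = -15p + 9
  13p - 3 = -15p + 9  ⇒  28p = 12  ⇒  p = 3/7.
Set General Red's expected payoff from attack at Dusk equal to that from attack at Dawn:
  General Red's expected payoff from attack at Dusk: q·(-10) + (1−q)·6 = -16q + 6
  General Red's expected payoff from attack at Dawn: q·3 + (1−q)·(-9) = 12q - 9
  -16q + 6 = 12q - 9  ⇒  -28q = -15  ⇒  q = 15/28.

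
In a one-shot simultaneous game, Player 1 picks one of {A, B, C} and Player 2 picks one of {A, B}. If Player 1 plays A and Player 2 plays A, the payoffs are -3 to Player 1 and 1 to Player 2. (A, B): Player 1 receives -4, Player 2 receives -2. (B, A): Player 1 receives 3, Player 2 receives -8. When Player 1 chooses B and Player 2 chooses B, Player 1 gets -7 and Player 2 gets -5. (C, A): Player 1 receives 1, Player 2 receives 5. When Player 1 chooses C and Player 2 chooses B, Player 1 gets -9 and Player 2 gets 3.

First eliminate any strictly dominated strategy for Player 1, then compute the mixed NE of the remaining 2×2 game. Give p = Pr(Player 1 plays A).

p = 1/2

Player 1's strategy C is strictly dominated by B: 3 > 1 and -7 > -9. Eliminate C.
Set Player 2's expected payoff from A equal to that from B:
  Player 2's payoff from A: p·1 + (1−p)·(-8) = 9p - 8
  Player 2's payoff from B: p·(-2) + (1−p)·(-5) = 3p - 5
  9p - 8 = 3p - 5  ⇒  6p = 3  ⇒  p = 1/2.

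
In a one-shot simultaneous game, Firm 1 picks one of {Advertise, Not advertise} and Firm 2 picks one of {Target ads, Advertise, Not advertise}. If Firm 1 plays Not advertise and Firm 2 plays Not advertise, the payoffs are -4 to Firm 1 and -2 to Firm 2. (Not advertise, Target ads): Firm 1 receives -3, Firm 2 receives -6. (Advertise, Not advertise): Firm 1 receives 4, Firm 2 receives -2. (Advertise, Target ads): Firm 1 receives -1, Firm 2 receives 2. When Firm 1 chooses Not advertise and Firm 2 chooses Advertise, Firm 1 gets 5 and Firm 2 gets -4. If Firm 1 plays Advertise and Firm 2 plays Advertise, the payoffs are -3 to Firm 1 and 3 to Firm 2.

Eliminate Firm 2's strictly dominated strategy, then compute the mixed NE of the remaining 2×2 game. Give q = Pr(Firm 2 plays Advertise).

q = 1/2

Firm 2's strategy Target ads is strictly dominated by Advertise: 3 > 2 and -4 > -6. Eliminate Target ads.
Firm 2's mix must leave Firm 1 indifferent between Advertise and Not advertise.
  Firm 1's payoff to Advertise: q·(-3) + (1−q)·4 = -7q + 4
  Firm 1's payoff to Not advertise: q·5 + (1−q)·(-4) = 9q - 4
  -7q + 4 = 9q - 4  ⇒  -16q = -8  ⇒  q = 1/2.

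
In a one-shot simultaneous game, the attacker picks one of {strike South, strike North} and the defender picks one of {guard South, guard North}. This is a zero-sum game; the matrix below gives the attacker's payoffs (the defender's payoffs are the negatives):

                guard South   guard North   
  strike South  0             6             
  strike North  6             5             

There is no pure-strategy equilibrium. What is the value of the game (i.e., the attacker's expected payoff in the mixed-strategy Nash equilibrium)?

The defender's mix must leave the attacker indifferent between strike South and strike North.
  the attacker's payoff to strike South: q·0 + (1−q)·6 = -6q + 6
  the attacker's payoff to strike North: q·6 + (1−q)·5 = q + 5
  -6q + 6 = q + 5  ⇒  -7q = -1  ⇒  q = 1/7.
The value is the attacker's expected payoff against this mix (using strike South): (1/7)·0 + (6/7)·6 = 36/7.

v = 36/7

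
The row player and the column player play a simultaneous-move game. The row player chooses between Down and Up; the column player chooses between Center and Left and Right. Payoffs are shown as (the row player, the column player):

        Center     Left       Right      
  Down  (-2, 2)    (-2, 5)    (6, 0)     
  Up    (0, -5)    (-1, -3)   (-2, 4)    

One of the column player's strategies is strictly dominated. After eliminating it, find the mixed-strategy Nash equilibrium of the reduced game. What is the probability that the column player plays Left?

The column player's strategy Center is strictly dominated by Left: 5 > 2 and -3 > -5. Eliminate Center.
The column player's mix must leave the row player indifferent between Down and Up.
  the row player's expected payoff from Down: q·(-2) + (1−q)·6 = -8q + 6
  the row player's expected payoff from Up: q·(-1) + (1−q)·(-2) = q - 2
  -8q + 6 = q - 2  ⇒  -9q = -8  ⇒  q = 8/9.

q = 8/9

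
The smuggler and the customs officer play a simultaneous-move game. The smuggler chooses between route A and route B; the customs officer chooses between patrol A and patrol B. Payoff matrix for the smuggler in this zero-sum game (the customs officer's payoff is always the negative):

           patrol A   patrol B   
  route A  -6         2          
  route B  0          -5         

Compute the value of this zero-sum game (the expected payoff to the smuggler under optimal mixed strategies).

v = -30/13

The smuggler's indifference between route A and route B determines the customs officer's mixing probability q:
  the smuggler's payoff from route A: q·(-6) + (1−q)·2 = -8q + 2
  the smuggler's payoff from route B: q·0 + (1−q)·(-5) = 5q - 5
  -8q + 2 = 5q - 5  ⇒  -13q = -7  ⇒  q = 7/13.
The value is the smuggler's expected payoff against this mix (using route A): (7/13)·(-6) + (6/13)·2 = -30/13.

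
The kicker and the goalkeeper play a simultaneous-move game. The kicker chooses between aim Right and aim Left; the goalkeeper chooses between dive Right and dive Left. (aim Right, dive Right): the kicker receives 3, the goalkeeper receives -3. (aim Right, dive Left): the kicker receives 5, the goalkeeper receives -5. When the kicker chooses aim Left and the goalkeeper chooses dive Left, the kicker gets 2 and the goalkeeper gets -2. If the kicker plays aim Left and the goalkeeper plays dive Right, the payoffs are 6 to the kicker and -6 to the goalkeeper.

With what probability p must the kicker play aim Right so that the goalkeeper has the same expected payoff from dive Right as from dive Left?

p = 2/3

The kicker's mix must leave the goalkeeper indifferent between dive Right and dive Left.
  the goalkeeper's expected payoff from dive Right: p·(-3) + (1−p)·(-6) = 3p - 6
  the goalkeeper's expected payoff from dive Left: p·(-5) + (1−p)·(-2) = -3p - 2
  3p - 6 = -3p - 2  ⇒  6p = 4  ⇒  p = 2/3.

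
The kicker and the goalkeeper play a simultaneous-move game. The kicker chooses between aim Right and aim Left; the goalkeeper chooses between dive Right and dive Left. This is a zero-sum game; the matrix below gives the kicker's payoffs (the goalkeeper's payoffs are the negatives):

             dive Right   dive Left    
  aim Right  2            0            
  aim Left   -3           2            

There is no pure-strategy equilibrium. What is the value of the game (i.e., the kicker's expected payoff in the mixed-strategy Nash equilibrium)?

v = 4/7

For the kicker to be willing to mix, the kicker must be indifferent between aim Right and aim Left, which pins down the goalkeeper's mix.
  the kicker's payoff to aim Right: q·2 + (1−q)·0 = 2q
  the kicker's payoff to aim Left: q·(-3) + (1−q)·2 = -5q + 2
  2q = -5q + 2  ⇒  7q = 2  ⇒  q = 2/7.
The value is the kicker's expected payoff against this mix (using aim Right): (2/7)·2 + (5/7)·0 = 4/7.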